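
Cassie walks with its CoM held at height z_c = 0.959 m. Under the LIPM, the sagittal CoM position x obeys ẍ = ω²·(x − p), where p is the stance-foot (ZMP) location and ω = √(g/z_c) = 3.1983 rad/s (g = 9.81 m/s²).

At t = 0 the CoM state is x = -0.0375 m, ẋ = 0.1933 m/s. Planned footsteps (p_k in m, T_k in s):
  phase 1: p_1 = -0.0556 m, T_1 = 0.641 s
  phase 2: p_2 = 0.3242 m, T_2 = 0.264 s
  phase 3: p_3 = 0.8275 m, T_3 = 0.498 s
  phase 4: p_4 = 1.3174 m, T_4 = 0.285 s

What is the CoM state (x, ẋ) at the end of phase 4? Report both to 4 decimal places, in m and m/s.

phase 1: p=-0.0556, T=0.641, ωT=2.050110, cosh=3.948739, sinh=3.820019; start (x,ẋ)=(-0.037500, 0.193300) → end (x,ẋ)=(0.246748, 0.984429)
phase 2: p=0.3242, T=0.264, ωT=0.844351, cosh=1.378152, sinh=0.948316; start (x,ẋ)=(0.246748, 0.984429) → end (x,ẋ)=(0.509349, 1.121781)
phase 3: p=0.8275, T=0.498, ωT=1.592753, cosh=2.560317, sinh=2.356952; start (x,ẋ)=(0.509349, 1.121781) → end (x,ẋ)=(0.839616, 0.473813)
phase 4: p=1.3174, T=0.285, ωT=0.911515, cosh=1.445003, sinh=1.043088; start (x,ẋ)=(0.839616, 0.473813) → end (x,ẋ)=(0.781529, -0.909280)

x = 0.7815, ẋ = -0.9093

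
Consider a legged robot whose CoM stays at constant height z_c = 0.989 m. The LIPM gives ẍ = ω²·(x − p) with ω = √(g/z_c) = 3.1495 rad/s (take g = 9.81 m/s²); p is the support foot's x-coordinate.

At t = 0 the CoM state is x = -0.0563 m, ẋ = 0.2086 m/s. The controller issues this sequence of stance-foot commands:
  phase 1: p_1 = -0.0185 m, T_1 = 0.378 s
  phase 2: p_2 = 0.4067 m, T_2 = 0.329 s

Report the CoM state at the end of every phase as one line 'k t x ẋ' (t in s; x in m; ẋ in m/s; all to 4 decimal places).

phase 1: p=-0.0185, T=0.378, ωT=1.190511, cosh=1.796414, sinh=1.492348; start (x,ẋ)=(-0.056300, 0.208600) → end (x,ẋ)=(0.012438, 0.197066)
phase 2: p=0.4067, T=0.329, ωT=1.036186, cosh=1.586626, sinh=1.231820; start (x,ẋ)=(0.012438, 0.197066) → end (x,ẋ)=(-0.141771, -1.216916)

1 0.3780 0.0124 0.1971
2 0.7070 -0.1418 -1.2169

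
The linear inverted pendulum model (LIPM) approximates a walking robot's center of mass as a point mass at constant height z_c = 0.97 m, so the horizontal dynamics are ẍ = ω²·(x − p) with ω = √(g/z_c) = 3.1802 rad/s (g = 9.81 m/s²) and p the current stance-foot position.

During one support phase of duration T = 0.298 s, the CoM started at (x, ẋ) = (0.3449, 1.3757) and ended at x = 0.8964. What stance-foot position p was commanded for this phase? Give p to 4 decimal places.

p = 0.1850

ωT = 3.1802·0.298 = 0.947700; cosh(ωT) = 1.483700, sinh(ωT) = 1.096068
x(T) = p + (x₀−p)·cosh(ωT) + (ẋ₀/ω)·sinh(ωT) ⇒ p·(1 − cosh) = x(T) − x₀·cosh − (ẋ₀/ω)·sinh
numerator   = 0.8964 − (0.3449)·1.483700 − (1.3757/3.1802)·1.096068 = -0.089468
denominator = 1 − 1.483700 = -0.483700
p = -0.089468 / -0.483700 = 0.1850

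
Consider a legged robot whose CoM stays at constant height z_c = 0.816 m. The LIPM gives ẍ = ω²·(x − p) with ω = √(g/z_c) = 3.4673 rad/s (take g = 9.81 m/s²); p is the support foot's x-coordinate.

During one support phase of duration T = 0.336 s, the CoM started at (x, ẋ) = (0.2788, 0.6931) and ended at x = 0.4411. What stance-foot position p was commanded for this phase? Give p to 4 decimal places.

ωT = 3.4673·0.336 = 1.165013; cosh(ωT) = 1.758941, sinh(ωT) = 1.447023
x(T) = p + (x₀−p)·cosh(ωT) + (ẋ₀/ω)·sinh(ωT) ⇒ p·(1 − cosh) = x(T) − x₀·cosh − (ẋ₀/ω)·sinh
numerator   = 0.4411 − (0.2788)·1.758941 − (0.6931/3.4673)·1.447023 = -0.338547
denominator = 1 − 1.758941 = -0.758941
p = -0.338547 / -0.758941 = 0.4461

p = 0.4461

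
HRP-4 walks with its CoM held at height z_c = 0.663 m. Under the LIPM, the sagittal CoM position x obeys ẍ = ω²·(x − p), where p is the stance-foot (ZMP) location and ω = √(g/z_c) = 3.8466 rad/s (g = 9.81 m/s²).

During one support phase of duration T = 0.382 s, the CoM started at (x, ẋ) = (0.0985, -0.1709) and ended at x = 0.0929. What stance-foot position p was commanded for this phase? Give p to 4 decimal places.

ωT = 3.8466·0.382 = 1.469401; cosh(ωT) = 2.288347, sinh(ωT) = 2.058284
x(T) = p + (x₀−p)·cosh(ωT) + (ẋ₀/ω)·sinh(ωT) ⇒ p·(1 − cosh) = x(T) − x₀·cosh − (ẋ₀/ω)·sinh
numerator   = 0.0929 − (0.0985)·2.288347 − (-0.1709/3.8466)·2.058284 = -0.041055
denominator = 1 − 2.288347 = -1.288347
p = -0.041055 / -1.288347 = 0.0319

p = 0.0319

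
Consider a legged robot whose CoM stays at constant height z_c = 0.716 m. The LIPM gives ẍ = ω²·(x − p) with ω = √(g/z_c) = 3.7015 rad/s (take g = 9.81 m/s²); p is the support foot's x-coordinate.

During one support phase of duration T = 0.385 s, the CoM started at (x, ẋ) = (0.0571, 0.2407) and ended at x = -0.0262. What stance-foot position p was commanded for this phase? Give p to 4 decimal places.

p = 0.2328

ωT = 3.7015·0.385 = 1.425077; cosh(ωT) = 2.199335, sinh(ωT) = 1.958845
x(T) = p + (x₀−p)·cosh(ωT) + (ẋ₀/ω)·sinh(ωT) ⇒ p·(1 − cosh) = x(T) − x₀·cosh − (ẋ₀/ω)·sinh
numerator   = -0.0262 − (0.0571)·2.199335 − (0.2407/3.7015)·1.958845 = -0.279161
denominator = 1 − 2.199335 = -1.199335
p = -0.279161 / -1.199335 = 0.2328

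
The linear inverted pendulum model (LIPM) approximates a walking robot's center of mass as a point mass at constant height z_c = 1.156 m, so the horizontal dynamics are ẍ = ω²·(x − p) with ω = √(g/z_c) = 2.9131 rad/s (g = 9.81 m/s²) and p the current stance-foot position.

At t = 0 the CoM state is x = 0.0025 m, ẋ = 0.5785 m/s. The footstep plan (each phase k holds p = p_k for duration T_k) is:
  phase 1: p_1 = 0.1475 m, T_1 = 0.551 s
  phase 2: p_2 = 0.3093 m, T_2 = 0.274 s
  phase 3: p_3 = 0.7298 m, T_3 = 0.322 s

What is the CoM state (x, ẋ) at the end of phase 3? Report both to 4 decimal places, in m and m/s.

phase 1: p=0.1475, T=0.551, ωT=1.605118, cosh=2.589657, sinh=2.388791; start (x,ẋ)=(0.002500, 0.578500) → end (x,ẋ)=(0.246379, 0.489092)
phase 2: p=0.3093, T=0.274, ωT=0.798189, cosh=1.335829, sinh=0.885686; start (x,ẋ)=(0.246379, 0.489092) → end (x,ẋ)=(0.373950, 0.491003)
phase 3: p=0.7298, T=0.322, ωT=0.938018, cosh=1.473158, sinh=1.081755; start (x,ẋ)=(0.373950, 0.491003) → end (x,ẋ)=(0.387907, -0.398050)

x = 0.3879, ẋ = -0.3980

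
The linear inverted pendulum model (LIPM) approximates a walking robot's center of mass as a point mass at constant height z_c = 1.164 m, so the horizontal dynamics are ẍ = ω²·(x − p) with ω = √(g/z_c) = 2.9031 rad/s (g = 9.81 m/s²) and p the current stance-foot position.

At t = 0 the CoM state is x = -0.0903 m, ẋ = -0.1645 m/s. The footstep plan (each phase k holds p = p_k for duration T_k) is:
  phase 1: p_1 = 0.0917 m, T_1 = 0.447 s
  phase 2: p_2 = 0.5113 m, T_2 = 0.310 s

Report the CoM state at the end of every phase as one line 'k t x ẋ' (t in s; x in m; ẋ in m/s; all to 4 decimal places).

phase 1: p=0.0917, T=0.447, ωT=1.297686, cosh=1.966989, sinh=1.693826; start (x,ẋ)=(-0.090300, -0.164500) → end (x,ẋ)=(-0.362270, -1.218527)
phase 2: p=0.5113, T=0.310, ωT=0.899961, cosh=1.433046, sinh=1.026461; start (x,ẋ)=(-0.362270, -1.218527) → end (x,ẋ)=(-1.171406, -4.349373)

1 0.4470 -0.3623 -1.2185
2 0.7570 -1.1714 -4.3494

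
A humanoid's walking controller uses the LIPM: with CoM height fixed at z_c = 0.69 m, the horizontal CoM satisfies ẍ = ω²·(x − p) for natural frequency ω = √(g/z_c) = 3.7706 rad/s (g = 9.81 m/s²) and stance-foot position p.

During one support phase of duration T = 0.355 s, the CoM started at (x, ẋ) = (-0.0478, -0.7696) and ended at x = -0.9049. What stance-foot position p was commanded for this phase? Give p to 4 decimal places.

p = 0.4288

ωT = 3.7706·0.355 = 1.338563; cosh(ωT) = 2.037891, sinh(ωT) = 1.775669
x(T) = p + (x₀−p)·cosh(ωT) + (ẋ₀/ω)·sinh(ωT) ⇒ p·(1 − cosh) = x(T) − x₀·cosh − (ẋ₀/ω)·sinh
numerator   = -0.9049 − (-0.0478)·2.037891 − (-0.7696/3.7706)·1.775669 = -0.445065
denominator = 1 − 2.037891 = -1.037891
p = -0.445065 / -1.037891 = 0.4288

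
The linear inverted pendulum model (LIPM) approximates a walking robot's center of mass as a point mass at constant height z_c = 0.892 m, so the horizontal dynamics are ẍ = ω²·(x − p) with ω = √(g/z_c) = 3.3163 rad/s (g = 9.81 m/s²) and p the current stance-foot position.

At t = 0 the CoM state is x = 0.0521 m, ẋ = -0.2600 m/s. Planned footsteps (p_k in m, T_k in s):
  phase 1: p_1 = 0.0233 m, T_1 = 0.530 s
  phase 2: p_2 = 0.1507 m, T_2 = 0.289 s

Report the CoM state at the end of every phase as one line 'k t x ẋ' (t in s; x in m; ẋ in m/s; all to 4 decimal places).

1 0.5300 -0.1113 -0.5076
2 0.8190 -0.4113 -1.7252

phase 1: p=0.0233, T=0.530, ωT=1.757639, cosh=2.985591, sinh=2.813139; start (x,ẋ)=(0.052100, -0.260000) → end (x,ẋ)=(-0.111267, -0.507572)
phase 2: p=0.1507, T=0.289, ωT=0.958411, cosh=1.495525, sinh=1.112024; start (x,ẋ)=(-0.111267, -0.507572) → end (x,ẋ)=(-0.411278, -1.725170)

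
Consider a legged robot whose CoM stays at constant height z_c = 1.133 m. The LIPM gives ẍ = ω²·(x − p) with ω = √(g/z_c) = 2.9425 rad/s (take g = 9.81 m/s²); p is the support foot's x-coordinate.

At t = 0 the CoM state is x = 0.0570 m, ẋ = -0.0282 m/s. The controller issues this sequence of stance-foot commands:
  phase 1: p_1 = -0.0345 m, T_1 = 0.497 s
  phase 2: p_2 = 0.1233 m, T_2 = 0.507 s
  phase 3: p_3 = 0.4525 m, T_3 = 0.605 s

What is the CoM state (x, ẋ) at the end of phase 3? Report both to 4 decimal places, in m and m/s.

x = 2.0269, ẋ = 4.8110

phase 1: p=-0.0345, T=0.497, ωT=1.462422, cosh=2.274039, sinh=2.042364; start (x,ẋ)=(0.057000, -0.028200) → end (x,ẋ)=(0.154001, 0.485756)
phase 2: p=0.1233, T=0.507, ωT=1.491847, cosh=2.335129, sinh=2.110172; start (x,ẋ)=(0.154001, 0.485756) → end (x,ẋ)=(0.543344, 1.324931)
phase 3: p=0.4525, T=0.605, ωT=1.780212, cosh=3.049859, sinh=2.881257; start (x,ẋ)=(0.543344, 1.324931) → end (x,ẋ)=(2.026917, 4.811039)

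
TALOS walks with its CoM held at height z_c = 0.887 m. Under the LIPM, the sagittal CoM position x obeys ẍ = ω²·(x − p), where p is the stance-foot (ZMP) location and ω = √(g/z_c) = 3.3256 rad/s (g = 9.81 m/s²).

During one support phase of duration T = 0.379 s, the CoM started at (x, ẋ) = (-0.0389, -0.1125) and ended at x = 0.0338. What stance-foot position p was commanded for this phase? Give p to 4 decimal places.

p = -0.1798

ωT = 3.3256·0.379 = 1.260402; cosh(ωT) = 1.905190, sinh(ωT) = 1.621650
x(T) = p + (x₀−p)·cosh(ωT) + (ẋ₀/ω)·sinh(ωT) ⇒ p·(1 − cosh) = x(T) − x₀·cosh − (ẋ₀/ω)·sinh
numerator   = 0.0338 − (-0.0389)·1.905190 − (-0.1125/3.3256)·1.621650 = 0.162770
denominator = 1 − 1.905190 = -0.905190
p = 0.162770 / -0.905190 = -0.1798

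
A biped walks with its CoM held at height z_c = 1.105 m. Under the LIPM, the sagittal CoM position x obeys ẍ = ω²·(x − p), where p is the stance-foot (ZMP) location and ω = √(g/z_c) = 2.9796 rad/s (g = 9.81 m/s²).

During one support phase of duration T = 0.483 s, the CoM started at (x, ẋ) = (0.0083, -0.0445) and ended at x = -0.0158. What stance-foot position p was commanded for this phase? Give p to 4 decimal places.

p = 0.0037

ωT = 2.9796·0.483 = 1.439147; cosh(ωT) = 2.227113, sinh(ωT) = 1.989983
x(T) = p + (x₀−p)·cosh(ωT) + (ẋ₀/ω)·sinh(ωT) ⇒ p·(1 − cosh) = x(T) − x₀·cosh − (ẋ₀/ω)·sinh
numerator   = -0.0158 − (0.0083)·2.227113 − (-0.0445/2.9796)·1.989983 = -0.004565
denominator = 1 − 2.227113 = -1.227113
p = -0.004565 / -1.227113 = 0.0037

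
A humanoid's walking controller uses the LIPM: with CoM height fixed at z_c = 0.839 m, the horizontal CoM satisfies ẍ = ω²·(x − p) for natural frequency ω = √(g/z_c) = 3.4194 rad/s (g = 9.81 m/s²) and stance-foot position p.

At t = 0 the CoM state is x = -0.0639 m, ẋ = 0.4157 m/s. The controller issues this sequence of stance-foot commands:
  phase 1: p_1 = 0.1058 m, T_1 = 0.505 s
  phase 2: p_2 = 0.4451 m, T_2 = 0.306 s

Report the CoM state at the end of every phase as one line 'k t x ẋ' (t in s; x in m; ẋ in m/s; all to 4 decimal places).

phase 1: p=0.1058, T=0.505, ωT=1.726797, cosh=2.900234, sinh=2.722381; start (x,ẋ)=(-0.063900, 0.415700) → end (x,ẋ)=(-0.055407, -0.374095)
phase 2: p=0.4451, T=0.306, ωT=1.046336, cosh=1.599212, sinh=1.247989; start (x,ẋ)=(-0.055407, -0.374095) → end (x,ẋ)=(-0.491851, -2.734108)

1 0.5050 -0.0554 -0.3741
2 0.8110 -0.4919 -2.7341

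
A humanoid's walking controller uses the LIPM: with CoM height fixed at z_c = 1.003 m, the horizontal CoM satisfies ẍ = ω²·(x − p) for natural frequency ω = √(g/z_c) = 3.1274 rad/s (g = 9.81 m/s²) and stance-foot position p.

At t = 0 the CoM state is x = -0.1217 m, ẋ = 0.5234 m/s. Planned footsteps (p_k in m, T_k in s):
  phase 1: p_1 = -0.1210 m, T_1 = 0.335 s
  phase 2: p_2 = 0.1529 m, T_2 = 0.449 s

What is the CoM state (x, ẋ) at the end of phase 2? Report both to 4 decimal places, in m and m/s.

x = 0.5218, ẋ = 1.4093

phase 1: p=-0.1210, T=0.335, ωT=1.047679, cosh=1.600889, sinh=1.250138; start (x,ẋ)=(-0.121700, 0.523400) → end (x,ẋ)=(0.087102, 0.835168)
phase 2: p=0.1529, T=0.449, ωT=1.404203, cosh=2.158921, sinh=1.913358; start (x,ẋ)=(0.087102, 0.835168) → end (x,ẋ)=(0.521807, 1.409336)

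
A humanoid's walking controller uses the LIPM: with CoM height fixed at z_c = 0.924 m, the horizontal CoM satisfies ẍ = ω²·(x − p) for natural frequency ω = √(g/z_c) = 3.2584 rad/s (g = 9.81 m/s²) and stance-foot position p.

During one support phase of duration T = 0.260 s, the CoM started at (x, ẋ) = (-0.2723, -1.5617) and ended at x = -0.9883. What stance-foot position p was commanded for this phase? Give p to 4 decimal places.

ωT = 3.2584·0.260 = 0.847184; cosh(ωT) = 1.380844, sinh(ωT) = 0.952224
x(T) = p + (x₀−p)·cosh(ωT) + (ẋ₀/ω)·sinh(ωT) ⇒ p·(1 − cosh) = x(T) − x₀·cosh − (ẋ₀/ω)·sinh
numerator   = -0.9883 − (-0.2723)·1.380844 − (-1.5617/3.2584)·0.952224 = -0.155910
denominator = 1 − 1.380844 = -0.380844
p = -0.155910 / -0.380844 = 0.4094

p = 0.4094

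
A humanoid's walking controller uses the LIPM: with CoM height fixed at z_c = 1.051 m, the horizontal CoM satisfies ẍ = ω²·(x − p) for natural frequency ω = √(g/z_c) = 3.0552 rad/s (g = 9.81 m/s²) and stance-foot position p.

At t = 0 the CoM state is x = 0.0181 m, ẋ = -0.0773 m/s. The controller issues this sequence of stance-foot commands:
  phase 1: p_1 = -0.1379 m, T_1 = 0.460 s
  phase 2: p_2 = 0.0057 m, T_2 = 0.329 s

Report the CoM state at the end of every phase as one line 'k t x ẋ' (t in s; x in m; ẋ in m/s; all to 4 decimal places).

phase 1: p=-0.1379, T=0.460, ωT=1.405392, cosh=2.161198, sinh=1.915927; start (x,ẋ)=(0.018100, -0.077300) → end (x,ẋ)=(0.150772, 0.746092)
phase 2: p=0.0057, T=0.329, ωT=1.005161, cosh=1.549166, sinh=1.183180; start (x,ẋ)=(0.150772, 0.746092) → end (x,ẋ)=(0.519377, 1.680233)

1 0.4600 0.1508 0.7461
2 0.7890 0.5194 1.6802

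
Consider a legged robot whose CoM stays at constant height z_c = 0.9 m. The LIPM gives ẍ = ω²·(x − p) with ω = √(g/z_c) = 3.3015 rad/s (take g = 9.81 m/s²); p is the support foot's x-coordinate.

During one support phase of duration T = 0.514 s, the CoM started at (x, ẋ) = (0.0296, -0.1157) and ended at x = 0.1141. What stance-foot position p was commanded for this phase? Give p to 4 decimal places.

ωT = 3.3015·0.514 = 1.696971; cosh(ωT) = 2.820315, sinh(ωT) = 2.637077
x(T) = p + (x₀−p)·cosh(ωT) + (ẋ₀/ω)·sinh(ωT) ⇒ p·(1 − cosh) = x(T) − x₀·cosh − (ẋ₀/ω)·sinh
numerator   = 0.1141 − (0.0296)·2.820315 − (-0.1157/3.3015)·2.637077 = 0.123034
denominator = 1 − 2.820315 = -1.820315
p = 0.123034 / -1.820315 = -0.0676

p = -0.0676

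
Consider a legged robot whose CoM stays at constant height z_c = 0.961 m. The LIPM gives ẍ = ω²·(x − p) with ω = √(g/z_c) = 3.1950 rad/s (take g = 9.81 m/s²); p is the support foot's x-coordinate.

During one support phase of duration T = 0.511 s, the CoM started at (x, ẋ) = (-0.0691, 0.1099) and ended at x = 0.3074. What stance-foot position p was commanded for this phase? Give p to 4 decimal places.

p = -0.2453

ωT = 3.1950·0.511 = 1.632645; cosh(ωT) = 2.656402, sinh(ωT) = 2.460990
x(T) = p + (x₀−p)·cosh(ωT) + (ẋ₀/ω)·sinh(ωT) ⇒ p·(1 − cosh) = x(T) − x₀·cosh − (ẋ₀/ω)·sinh
numerator   = 0.3074 − (-0.0691)·2.656402 − (0.1099/3.1950)·2.460990 = 0.406305
denominator = 1 − 2.656402 = -1.656402
p = 0.406305 / -1.656402 = -0.2453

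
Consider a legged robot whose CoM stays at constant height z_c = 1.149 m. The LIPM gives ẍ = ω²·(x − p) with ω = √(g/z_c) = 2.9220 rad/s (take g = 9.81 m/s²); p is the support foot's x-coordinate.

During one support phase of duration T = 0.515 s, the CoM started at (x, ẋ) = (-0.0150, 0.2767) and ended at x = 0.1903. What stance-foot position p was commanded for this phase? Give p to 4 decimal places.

ωT = 2.9220·0.515 = 1.504830; cosh(ωT) = 2.362722, sinh(ωT) = 2.140666
x(T) = p + (x₀−p)·cosh(ωT) + (ẋ₀/ω)·sinh(ωT) ⇒ p·(1 − cosh) = x(T) − x₀·cosh − (ẋ₀/ω)·sinh
numerator   = 0.1903 − (-0.0150)·2.362722 − (0.2767/2.9220)·2.140666 = 0.023030
denominator = 1 − 2.362722 = -1.362722
p = 0.023030 / -1.362722 = -0.0169

p = -0.0169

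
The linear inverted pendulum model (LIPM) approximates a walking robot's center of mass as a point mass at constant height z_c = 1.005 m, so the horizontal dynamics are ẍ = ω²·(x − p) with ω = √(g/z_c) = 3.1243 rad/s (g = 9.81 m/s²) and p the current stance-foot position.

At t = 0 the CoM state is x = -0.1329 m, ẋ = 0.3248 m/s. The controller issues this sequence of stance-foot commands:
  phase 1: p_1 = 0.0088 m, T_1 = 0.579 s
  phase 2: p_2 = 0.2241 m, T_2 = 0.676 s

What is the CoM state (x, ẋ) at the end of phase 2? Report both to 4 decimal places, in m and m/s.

phase 1: p=0.0088, T=0.579, ωT=1.808970, cosh=3.133989, sinh=2.970166; start (x,ẋ)=(-0.132900, 0.324800) → end (x,ẋ)=(-0.126510, -0.297012)
phase 2: p=0.2241, T=0.676, ωT=2.112027, cosh=4.192984, sinh=4.071992; start (x,ẋ)=(-0.126510, -0.297012) → end (x,ẋ)=(-1.633107, -5.705871)

x = -1.6331, ẋ = -5.7059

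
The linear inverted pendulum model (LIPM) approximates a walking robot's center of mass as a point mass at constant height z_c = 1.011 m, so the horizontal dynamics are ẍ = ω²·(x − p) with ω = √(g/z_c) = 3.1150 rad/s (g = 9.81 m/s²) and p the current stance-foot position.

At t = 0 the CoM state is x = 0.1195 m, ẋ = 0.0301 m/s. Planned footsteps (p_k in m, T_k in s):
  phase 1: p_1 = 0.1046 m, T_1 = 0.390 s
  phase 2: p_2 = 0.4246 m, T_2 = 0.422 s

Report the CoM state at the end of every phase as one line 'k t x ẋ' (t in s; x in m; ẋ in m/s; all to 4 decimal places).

phase 1: p=0.1046, T=0.390, ωT=1.214850, cosh=1.833272, sinh=1.536517; start (x,ẋ)=(0.119500, 0.030100) → end (x,ẋ)=(0.146763, 0.126497)
phase 2: p=0.4246, T=0.422, ωT=1.314530, cosh=1.995801, sinh=1.727200; start (x,ẋ)=(0.146763, 0.126497) → end (x,ẋ)=(-0.059768, -1.242365)

1 0.3900 0.1468 0.1265
2 0.8120 -0.0598 -1.2424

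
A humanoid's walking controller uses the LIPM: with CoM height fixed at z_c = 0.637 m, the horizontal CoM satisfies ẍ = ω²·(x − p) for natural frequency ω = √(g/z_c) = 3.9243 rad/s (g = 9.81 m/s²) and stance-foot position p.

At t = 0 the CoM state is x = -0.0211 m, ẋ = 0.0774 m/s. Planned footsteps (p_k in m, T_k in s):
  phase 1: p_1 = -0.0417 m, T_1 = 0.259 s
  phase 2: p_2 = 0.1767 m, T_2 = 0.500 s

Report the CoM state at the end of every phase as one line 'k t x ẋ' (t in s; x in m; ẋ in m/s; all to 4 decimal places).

phase 1: p=-0.0417, T=0.259, ωT=1.016394, cosh=1.562555, sinh=1.200657; start (x,ẋ)=(-0.021100, 0.077400) → end (x,ẋ)=(0.014170, 0.218004)
phase 2: p=0.1767, T=0.500, ωT=1.962150, cosh=3.627581, sinh=3.487026; start (x,ẋ)=(0.014170, 0.218004) → end (x,ẋ)=(-0.219181, -1.433264)

1 0.2590 0.0142 0.2180
2 0.7590 -0.2192 -1.4333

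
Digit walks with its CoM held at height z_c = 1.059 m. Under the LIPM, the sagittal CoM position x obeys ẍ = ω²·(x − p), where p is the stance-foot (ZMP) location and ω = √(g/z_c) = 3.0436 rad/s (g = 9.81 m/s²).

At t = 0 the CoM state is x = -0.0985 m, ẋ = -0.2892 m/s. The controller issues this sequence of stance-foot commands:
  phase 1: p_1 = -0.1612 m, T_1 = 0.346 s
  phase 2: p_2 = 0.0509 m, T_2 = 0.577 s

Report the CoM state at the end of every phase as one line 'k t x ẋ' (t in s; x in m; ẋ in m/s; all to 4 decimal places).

1 0.3460 -0.1800 -0.2247
2 0.9230 -0.8449 -2.6439

phase 1: p=-0.1612, T=0.346, ωT=1.053086, cosh=1.607671, sinh=1.258811; start (x,ẋ)=(-0.098500, -0.289200) → end (x,ẋ)=(-0.180010, -0.224715)
phase 2: p=0.0509, T=0.577, ωT=1.756157, cosh=2.981426, sinh=2.808718; start (x,ẋ)=(-0.180010, -0.224715) → end (x,ẋ)=(-0.844914, -2.643932)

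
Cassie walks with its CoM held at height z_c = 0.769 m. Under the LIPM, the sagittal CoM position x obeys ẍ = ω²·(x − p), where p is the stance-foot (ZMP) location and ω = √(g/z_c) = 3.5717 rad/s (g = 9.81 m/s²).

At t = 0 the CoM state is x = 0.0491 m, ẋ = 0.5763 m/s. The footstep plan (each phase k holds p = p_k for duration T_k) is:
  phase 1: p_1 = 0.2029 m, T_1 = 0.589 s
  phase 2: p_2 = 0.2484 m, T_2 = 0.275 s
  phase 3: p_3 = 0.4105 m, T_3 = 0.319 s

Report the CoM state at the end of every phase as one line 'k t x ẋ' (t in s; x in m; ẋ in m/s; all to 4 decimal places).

phase 1: p=0.2029, T=0.589, ωT=2.103731, cosh=4.159349, sinh=4.037348; start (x,ẋ)=(0.049100, 0.576300) → end (x,ẋ)=(0.214625, 0.179206)
phase 2: p=0.2484, T=0.275, ωT=0.982218, cosh=1.522425, sinh=1.147946; start (x,ẋ)=(0.214625, 0.179206) → end (x,ẋ)=(0.254578, 0.134348)
phase 3: p=0.4105, T=0.319, ωT=1.139372, cosh=1.722413, sinh=1.402393; start (x,ẋ)=(0.254578, 0.134348) → end (x,ẋ)=(0.194688, -0.549601)

1 0.5890 0.2146 0.1792
2 0.8640 0.2546 0.1343
3 1.1830 0.1947 -0.5496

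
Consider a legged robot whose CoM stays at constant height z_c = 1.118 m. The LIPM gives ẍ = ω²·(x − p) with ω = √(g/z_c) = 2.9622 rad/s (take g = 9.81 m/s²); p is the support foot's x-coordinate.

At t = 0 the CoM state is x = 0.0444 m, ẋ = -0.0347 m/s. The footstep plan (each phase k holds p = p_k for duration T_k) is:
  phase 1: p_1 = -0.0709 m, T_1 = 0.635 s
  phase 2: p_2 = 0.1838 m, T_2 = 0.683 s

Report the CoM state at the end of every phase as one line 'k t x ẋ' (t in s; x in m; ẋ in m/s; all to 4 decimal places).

1 0.6350 0.2785 0.9778
2 1.3180 1.7746 4.8044

phase 1: p=-0.0709, T=0.635, ωT=1.880997, cosh=3.356240, sinh=3.203802; start (x,ẋ)=(0.044400, -0.034700) → end (x,ẋ)=(0.278544, 0.977770)
phase 2: p=0.1838, T=0.683, ωT=2.023183, cosh=3.847294, sinh=3.715060; start (x,ẋ)=(0.278544, 0.977770) → end (x,ẋ)=(1.774585, 4.804407)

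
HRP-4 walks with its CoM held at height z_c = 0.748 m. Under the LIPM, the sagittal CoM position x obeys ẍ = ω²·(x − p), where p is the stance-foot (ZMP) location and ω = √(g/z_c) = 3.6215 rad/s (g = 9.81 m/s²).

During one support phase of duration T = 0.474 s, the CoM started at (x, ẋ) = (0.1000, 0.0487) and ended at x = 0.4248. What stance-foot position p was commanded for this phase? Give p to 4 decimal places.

p = -0.0541

ωT = 3.6215·0.474 = 1.716591; cosh(ωT) = 2.872600, sinh(ωT) = 2.692923
x(T) = p + (x₀−p)·cosh(ωT) + (ẋ₀/ω)·sinh(ωT) ⇒ p·(1 − cosh) = x(T) − x₀·cosh − (ẋ₀/ω)·sinh
numerator   = 0.4248 − (0.1000)·2.872600 − (0.0487/3.6215)·2.692923 = 0.101327
denominator = 1 − 2.872600 = -1.872600
p = 0.101327 / -1.872600 = -0.0541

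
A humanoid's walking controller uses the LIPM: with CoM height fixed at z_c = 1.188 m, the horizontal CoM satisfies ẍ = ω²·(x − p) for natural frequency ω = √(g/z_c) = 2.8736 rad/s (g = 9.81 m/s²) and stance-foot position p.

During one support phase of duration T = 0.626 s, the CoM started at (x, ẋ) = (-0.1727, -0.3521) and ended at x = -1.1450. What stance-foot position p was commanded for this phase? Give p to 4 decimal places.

p = 0.1183

ωT = 2.8736·0.626 = 1.798874; cosh(ωT) = 3.104161, sinh(ωT) = 2.938676
x(T) = p + (x₀−p)·cosh(ωT) + (ẋ₀/ω)·sinh(ωT) ⇒ p·(1 − cosh) = x(T) − x₀·cosh − (ẋ₀/ω)·sinh
numerator   = -1.1450 − (-0.1727)·3.104161 − (-0.3521/2.8736)·2.938676 = -0.248838
denominator = 1 − 3.104161 = -2.104161
p = -0.248838 / -2.104161 = 0.1183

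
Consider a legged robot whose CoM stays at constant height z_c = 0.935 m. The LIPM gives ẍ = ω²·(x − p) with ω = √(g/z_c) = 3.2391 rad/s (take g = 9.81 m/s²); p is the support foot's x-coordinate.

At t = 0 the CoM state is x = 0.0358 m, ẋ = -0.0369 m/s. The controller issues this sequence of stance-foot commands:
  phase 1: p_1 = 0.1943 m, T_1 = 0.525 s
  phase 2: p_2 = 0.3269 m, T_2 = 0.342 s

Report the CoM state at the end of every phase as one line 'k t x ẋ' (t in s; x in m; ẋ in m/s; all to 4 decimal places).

1 0.5250 -0.2844 -1.4634
2 0.8670 -1.3087 -5.1273

phase 1: p=0.1943, T=0.525, ωT=1.700528, cosh=2.829711, sinh=2.647124; start (x,ẋ)=(0.035800, -0.036900) → end (x,ẋ)=(-0.284365, -1.463443)
phase 2: p=0.3269, T=0.342, ωT=1.107772, cosh=1.678950, sinh=1.348656; start (x,ẋ)=(-0.284365, -1.463443) → end (x,ẋ)=(-1.308714, -5.127319)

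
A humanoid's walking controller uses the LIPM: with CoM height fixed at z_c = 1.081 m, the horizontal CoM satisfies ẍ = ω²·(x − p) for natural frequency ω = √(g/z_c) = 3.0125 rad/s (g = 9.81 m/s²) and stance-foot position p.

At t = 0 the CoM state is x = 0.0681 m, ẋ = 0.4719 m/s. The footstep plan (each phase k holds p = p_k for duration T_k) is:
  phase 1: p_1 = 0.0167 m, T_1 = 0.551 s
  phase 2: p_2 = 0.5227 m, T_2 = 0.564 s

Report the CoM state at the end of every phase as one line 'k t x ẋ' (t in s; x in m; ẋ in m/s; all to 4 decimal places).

phase 1: p=0.0167, T=0.551, ωT=1.659888, cosh=2.724440, sinh=2.534279; start (x,ẋ)=(0.068100, 0.471900) → end (x,ẋ)=(0.553724, 1.678077)
phase 2: p=0.5227, T=0.564, ωT=1.699050, cosh=2.825803, sinh=2.642946; start (x,ẋ)=(0.553724, 1.678077) → end (x,ẋ)=(2.082590, 4.988928)

1 0.5510 0.5537 1.6781
2 1.1150 2.0826 4.9889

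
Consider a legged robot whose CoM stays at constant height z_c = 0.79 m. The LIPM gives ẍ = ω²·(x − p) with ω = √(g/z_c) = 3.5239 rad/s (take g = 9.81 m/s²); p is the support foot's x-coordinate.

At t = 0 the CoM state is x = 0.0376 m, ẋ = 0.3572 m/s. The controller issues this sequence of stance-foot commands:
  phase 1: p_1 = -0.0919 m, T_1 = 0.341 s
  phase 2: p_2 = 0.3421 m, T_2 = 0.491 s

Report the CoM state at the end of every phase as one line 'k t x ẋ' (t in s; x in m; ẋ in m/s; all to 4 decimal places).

1 0.3410 0.2962 1.3379
2 0.8320 1.2459 3.4508

phase 1: p=-0.0919, T=0.341, ωT=1.201650, cosh=1.813148, sinh=1.512451; start (x,ẋ)=(0.037600, 0.357200) → end (x,ẋ)=(0.296212, 1.337856)
phase 2: p=0.3421, T=0.491, ωT=1.730235, cosh=2.909611, sinh=2.732368; start (x,ẋ)=(0.296212, 1.337856) → end (x,ẋ)=(1.245934, 3.450806)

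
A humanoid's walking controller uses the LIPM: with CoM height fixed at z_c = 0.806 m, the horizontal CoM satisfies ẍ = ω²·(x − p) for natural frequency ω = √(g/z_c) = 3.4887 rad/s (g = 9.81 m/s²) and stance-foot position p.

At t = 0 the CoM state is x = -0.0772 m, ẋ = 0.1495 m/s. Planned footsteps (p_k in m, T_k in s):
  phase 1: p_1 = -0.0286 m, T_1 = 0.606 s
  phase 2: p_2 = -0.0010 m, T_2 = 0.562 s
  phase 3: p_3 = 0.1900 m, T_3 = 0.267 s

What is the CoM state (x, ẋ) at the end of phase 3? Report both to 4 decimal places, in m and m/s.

phase 1: p=-0.0286, T=0.606, ωT=2.114152, cosh=4.201648, sinh=4.080913; start (x,ẋ)=(-0.077200, 0.149500) → end (x,ẋ)=(-0.057922, -0.063776)
phase 2: p=-0.0010, T=0.562, ωT=1.960649, cosh=3.622353, sinh=3.481586; start (x,ẋ)=(-0.057922, -0.063776) → end (x,ẋ)=(-0.270838, -0.922407)
phase 3: p=0.1900, T=0.267, ωT=0.931483, cosh=1.466120, sinh=1.072151; start (x,ẋ)=(-0.270838, -0.922407) → end (x,ẋ)=(-0.769119, -3.076084)

x = -0.7691, ẋ = -3.0761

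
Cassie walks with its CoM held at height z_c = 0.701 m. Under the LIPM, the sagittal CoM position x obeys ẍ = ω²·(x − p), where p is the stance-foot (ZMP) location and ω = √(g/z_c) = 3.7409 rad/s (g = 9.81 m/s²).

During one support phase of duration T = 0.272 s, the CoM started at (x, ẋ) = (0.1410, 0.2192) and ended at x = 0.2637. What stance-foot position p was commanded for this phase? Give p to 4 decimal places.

ωT = 3.7409·0.272 = 1.017525; cosh(ωT) = 1.563914, sinh(ωT) = 1.202425
x(T) = p + (x₀−p)·cosh(ωT) + (ẋ₀/ω)·sinh(ωT) ⇒ p·(1 − cosh) = x(T) − x₀·cosh − (ẋ₀/ω)·sinh
numerator   = 0.2637 − (0.1410)·1.563914 − (0.2192/3.7409)·1.202425 = -0.027269
denominator = 1 − 1.563914 = -0.563914
p = -0.027269 / -0.563914 = 0.0484

p = 0.0484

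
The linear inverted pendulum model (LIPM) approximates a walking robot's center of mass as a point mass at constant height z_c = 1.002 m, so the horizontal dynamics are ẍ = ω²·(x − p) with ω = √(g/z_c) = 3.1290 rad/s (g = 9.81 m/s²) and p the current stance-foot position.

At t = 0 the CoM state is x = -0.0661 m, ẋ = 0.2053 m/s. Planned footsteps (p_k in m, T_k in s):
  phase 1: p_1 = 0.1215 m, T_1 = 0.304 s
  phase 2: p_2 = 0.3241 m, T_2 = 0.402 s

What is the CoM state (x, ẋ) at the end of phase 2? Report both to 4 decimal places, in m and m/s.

x = -0.6304, ẋ = -2.7196

phase 1: p=0.1215, T=0.304, ωT=0.951216, cosh=1.487563, sinh=1.101292; start (x,ẋ)=(-0.066100, 0.205300) → end (x,ẋ)=(-0.085309, -0.341062)
phase 2: p=0.3241, T=0.402, ωT=1.257858, cosh=1.901070, sinh=1.616808; start (x,ẋ)=(-0.085309, -0.341062) → end (x,ẋ)=(-0.630448, -2.719580)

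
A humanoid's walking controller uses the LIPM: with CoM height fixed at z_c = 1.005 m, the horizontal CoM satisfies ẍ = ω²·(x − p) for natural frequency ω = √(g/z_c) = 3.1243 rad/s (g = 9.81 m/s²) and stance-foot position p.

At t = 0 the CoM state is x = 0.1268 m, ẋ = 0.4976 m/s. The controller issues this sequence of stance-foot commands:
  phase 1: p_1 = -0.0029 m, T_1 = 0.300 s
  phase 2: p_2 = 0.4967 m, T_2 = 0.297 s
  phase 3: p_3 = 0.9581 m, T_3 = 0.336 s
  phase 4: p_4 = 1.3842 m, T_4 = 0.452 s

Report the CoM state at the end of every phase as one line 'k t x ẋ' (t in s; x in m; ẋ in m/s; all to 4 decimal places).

1 0.3000 0.3602 1.1706
2 0.5970 0.6968 1.2567
3 0.9330 1.0433 0.9918
4 1.3850 1.2559 0.1002

phase 1: p=-0.0029, T=0.300, ωT=0.937290, cosh=1.472371, sinh=1.080683; start (x,ẋ)=(0.126800, 0.497600) → end (x,ẋ)=(0.360184, 1.170568)
phase 2: p=0.4967, T=0.297, ωT=0.927917, cosh=1.462306, sinh=1.066930; start (x,ẋ)=(0.360184, 1.170568) → end (x,ẋ)=(0.696814, 1.256666)
phase 3: p=0.9581, T=0.336, ωT=1.049765, cosh=1.603500, sinh=1.253480; start (x,ẋ)=(0.696814, 1.256666) → end (x,ẋ)=(1.043306, 0.991803)
phase 4: p=1.3842, T=0.452, ωT=1.412184, cosh=2.174260, sinh=1.930649; start (x,ẋ)=(1.043306, 0.991803) → end (x,ẋ)=(1.255889, 0.100191)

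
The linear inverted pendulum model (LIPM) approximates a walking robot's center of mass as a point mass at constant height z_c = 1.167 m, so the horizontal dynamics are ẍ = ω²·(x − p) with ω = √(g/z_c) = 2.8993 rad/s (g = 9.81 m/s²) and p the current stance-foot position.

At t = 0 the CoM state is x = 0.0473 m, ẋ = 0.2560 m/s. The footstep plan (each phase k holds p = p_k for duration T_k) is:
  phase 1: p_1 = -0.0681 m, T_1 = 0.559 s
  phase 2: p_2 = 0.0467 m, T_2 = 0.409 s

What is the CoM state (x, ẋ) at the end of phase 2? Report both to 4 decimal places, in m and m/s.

x = 1.5279, ẋ = 4.3914

phase 1: p=-0.0681, T=0.559, ωT=1.620709, cosh=2.627216, sinh=2.429457; start (x,ẋ)=(0.047300, 0.256000) → end (x,ẋ)=(0.449595, 1.485413)
phase 2: p=0.0467, T=0.409, ωT=1.185814, cosh=1.789423, sinh=1.483926; start (x,ẋ)=(0.449595, 1.485413) → end (x,ẋ)=(1.527917, 4.391426)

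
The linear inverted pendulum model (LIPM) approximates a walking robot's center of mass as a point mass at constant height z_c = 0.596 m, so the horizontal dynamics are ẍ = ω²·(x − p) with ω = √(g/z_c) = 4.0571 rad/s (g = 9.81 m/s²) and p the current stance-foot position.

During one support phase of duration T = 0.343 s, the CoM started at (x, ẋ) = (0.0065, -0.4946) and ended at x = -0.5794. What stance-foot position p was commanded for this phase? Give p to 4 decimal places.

ωT = 4.0571·0.343 = 1.391585; cosh(ωT) = 2.134950, sinh(ωT) = 1.886270
x(T) = p + (x₀−p)·cosh(ωT) + (ẋ₀/ω)·sinh(ωT) ⇒ p·(1 − cosh) = x(T) − x₀·cosh − (ẋ₀/ω)·sinh
numerator   = -0.5794 − (0.0065)·2.134950 − (-0.4946/4.0571)·1.886270 = -0.363323
denominator = 1 − 2.134950 = -1.134950
p = -0.363323 / -1.134950 = 0.3201

p = 0.3201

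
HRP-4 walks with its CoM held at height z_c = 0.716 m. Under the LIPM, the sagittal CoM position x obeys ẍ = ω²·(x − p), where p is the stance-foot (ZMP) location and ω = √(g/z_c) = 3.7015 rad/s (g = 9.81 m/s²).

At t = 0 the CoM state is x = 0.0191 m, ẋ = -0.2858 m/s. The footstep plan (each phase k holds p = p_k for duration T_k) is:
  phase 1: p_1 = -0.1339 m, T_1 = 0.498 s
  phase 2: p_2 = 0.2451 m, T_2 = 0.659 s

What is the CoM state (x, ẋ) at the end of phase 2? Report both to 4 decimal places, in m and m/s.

phase 1: p=-0.1339, T=0.498, ωT=1.843347, cosh=3.237967, sinh=3.079681; start (x,ẋ)=(0.019100, -0.285800) → end (x,ẋ)=(0.123721, 0.818703)
phase 2: p=0.2451, T=0.659, ωT=2.439288, cosh=5.776052, sinh=5.688829; start (x,ẋ)=(0.123721, 0.818703) → end (x,ẋ)=(0.802271, 2.172966)

x = 0.8023, ẋ = 2.1730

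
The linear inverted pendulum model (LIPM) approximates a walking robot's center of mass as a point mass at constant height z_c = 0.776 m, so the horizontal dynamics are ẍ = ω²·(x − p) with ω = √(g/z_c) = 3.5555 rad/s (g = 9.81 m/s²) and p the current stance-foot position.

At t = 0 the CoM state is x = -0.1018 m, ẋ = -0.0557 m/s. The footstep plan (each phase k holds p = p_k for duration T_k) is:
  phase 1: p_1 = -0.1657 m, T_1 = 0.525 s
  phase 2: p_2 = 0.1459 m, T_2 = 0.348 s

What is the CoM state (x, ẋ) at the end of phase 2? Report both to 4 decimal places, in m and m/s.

x = 0.1030, ẋ = 0.1563

phase 1: p=-0.1657, T=0.525, ωT=1.866637, cosh=3.310579, sinh=3.155937; start (x,ẋ)=(-0.101800, -0.055700) → end (x,ẋ)=(-0.003594, 0.532618)
phase 2: p=0.1459, T=0.348, ωT=1.237314, cosh=1.868253, sinh=1.578091; start (x,ẋ)=(-0.003594, 0.532618) → end (x,ẋ)=(0.103006, 0.156267)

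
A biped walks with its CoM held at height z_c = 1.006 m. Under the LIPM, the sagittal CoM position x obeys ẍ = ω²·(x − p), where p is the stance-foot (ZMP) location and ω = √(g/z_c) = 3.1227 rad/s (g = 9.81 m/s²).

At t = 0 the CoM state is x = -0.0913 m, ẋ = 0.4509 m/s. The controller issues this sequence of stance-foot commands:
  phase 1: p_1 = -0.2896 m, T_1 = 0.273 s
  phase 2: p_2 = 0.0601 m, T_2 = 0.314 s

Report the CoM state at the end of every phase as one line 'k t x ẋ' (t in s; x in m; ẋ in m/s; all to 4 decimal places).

phase 1: p=-0.2896, T=0.273, ωT=0.852497, cosh=1.385923, sinh=0.959574; start (x,ẋ)=(-0.091300, 0.450900) → end (x,ẋ)=(0.123785, 1.219111)
phase 2: p=0.0601, T=0.314, ωT=0.980528, cosh=1.520488, sinh=1.145375; start (x,ẋ)=(0.123785, 1.219111) → end (x,ẋ)=(0.604090, 2.081425)

1 0.2730 0.1238 1.2191
2 0.5870 0.6041 2.0814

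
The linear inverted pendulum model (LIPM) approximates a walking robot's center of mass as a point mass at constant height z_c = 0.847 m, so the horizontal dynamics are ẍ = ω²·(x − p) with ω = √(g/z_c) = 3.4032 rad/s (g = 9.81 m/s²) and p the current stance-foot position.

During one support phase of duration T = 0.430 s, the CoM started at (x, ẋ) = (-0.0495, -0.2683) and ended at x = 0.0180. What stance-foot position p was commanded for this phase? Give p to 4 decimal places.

ωT = 3.4032·0.430 = 1.463376; cosh(ωT) = 2.275987, sinh(ωT) = 2.044534
x(T) = p + (x₀−p)·cosh(ωT) + (ẋ₀/ω)·sinh(ωT) ⇒ p·(1 − cosh) = x(T) − x₀·cosh − (ẋ₀/ω)·sinh
numerator   = 0.0180 − (-0.0495)·2.275987 − (-0.2683/3.4032)·2.044534 = 0.291847
denominator = 1 − 2.275987 = -1.275987
p = 0.291847 / -1.275987 = -0.2287

p = -0.2287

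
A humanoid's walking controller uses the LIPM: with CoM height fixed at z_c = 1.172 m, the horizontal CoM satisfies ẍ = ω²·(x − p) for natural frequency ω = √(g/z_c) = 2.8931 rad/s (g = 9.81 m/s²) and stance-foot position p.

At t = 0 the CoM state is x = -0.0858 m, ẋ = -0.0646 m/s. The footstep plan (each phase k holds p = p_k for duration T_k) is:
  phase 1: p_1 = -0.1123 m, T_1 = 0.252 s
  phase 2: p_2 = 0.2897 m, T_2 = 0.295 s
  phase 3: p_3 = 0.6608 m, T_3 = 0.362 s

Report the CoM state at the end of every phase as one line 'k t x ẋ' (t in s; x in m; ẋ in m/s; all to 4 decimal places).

1 0.2520 -0.0962 -0.0216
2 0.5470 -0.2526 -1.1027
3 0.9090 -1.2774 -5.0669

phase 1: p=-0.1123, T=0.252, ωT=0.729061, cosh=1.277748, sinh=0.795386; start (x,ẋ)=(-0.085800, -0.064600) → end (x,ẋ)=(-0.096200, -0.021563)
phase 2: p=0.2897, T=0.295, ωT=0.853464, cosh=1.386852, sinh=0.960915; start (x,ẋ)=(-0.096200, -0.021563) → end (x,ẋ)=(-0.252648, -1.102715)
phase 3: p=0.6608, T=0.362, ωT=1.047302, cosh=1.600418, sinh=1.249535; start (x,ẋ)=(-0.252648, -1.102715) → end (x,ẋ)=(-1.277362, -5.066943)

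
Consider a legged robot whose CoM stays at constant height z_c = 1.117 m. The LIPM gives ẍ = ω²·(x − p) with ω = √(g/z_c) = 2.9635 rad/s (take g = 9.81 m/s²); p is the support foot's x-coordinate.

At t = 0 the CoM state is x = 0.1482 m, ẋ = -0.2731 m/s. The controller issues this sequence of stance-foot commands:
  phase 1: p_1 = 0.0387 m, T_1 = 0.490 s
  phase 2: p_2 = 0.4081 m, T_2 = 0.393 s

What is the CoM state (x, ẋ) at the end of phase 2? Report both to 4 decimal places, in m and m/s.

phase 1: p=0.0387, T=0.490, ωT=1.452115, cosh=2.253108, sinh=2.019033; start (x,ẋ)=(0.148200, -0.273100) → end (x,ẋ)=(0.099352, 0.039859)
phase 2: p=0.4081, T=0.393, ωT=1.164656, cosh=1.758424, sinh=1.446394; start (x,ẋ)=(0.099352, 0.039859) → end (x,ẋ)=(-0.115356, -1.253324)

x = -0.1154, ẋ = -1.2533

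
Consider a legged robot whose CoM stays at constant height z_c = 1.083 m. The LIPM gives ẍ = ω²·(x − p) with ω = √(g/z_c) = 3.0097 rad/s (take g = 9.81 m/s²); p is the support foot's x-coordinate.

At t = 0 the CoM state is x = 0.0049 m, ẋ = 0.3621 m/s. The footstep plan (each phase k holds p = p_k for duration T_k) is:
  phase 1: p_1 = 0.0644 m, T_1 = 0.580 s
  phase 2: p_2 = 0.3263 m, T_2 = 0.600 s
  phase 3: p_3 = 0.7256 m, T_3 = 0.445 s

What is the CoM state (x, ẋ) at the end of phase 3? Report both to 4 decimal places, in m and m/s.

x = 0.9096, ẋ = 0.9067

phase 1: p=0.0644, T=0.580, ωT=1.745626, cosh=2.952011, sinh=2.777476; start (x,ẋ)=(0.004900, 0.362100) → end (x,ẋ)=(0.222916, 0.571541)
phase 2: p=0.3263, T=0.600, ωT=1.805820, cosh=3.124649, sinh=2.960310; start (x,ẋ)=(0.222916, 0.571541) → end (x,ẋ)=(0.565424, 0.864752)
phase 3: p=0.7256, T=0.445, ωT=1.339317, cosh=2.039229, sinh=1.777205; start (x,ẋ)=(0.565424, 0.864752) → end (x,ẋ)=(0.909593, 0.906667)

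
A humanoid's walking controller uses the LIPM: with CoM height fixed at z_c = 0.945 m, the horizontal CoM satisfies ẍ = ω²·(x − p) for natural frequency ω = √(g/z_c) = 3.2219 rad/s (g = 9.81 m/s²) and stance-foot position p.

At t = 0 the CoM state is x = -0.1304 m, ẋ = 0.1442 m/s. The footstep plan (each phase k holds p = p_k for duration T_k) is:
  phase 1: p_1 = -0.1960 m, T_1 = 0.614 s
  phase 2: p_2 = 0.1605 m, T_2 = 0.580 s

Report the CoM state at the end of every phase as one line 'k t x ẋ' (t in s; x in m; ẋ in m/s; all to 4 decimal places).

phase 1: p=-0.1960, T=0.614, ωT=1.978247, cosh=3.684183, sinh=3.545872; start (x,ẋ)=(-0.130400, 0.144200) → end (x,ẋ)=(0.204382, 1.280703)
phase 2: p=0.1605, T=0.580, ωT=1.868702, cosh=3.317102, sinh=3.162778; start (x,ẋ)=(0.204382, 1.280703) → end (x,ẋ)=(1.563263, 4.695387)

1 0.6140 0.2044 1.2807
2 1.1940 1.5633 4.6954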